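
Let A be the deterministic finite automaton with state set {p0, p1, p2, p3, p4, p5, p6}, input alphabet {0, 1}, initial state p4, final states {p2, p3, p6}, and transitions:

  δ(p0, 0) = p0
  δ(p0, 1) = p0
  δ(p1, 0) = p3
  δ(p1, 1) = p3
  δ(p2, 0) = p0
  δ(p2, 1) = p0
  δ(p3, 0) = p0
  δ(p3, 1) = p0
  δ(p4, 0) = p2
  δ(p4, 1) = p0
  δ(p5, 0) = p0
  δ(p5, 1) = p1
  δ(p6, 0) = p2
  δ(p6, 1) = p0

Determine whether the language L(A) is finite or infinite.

finite

The useful states (reachable from p4 and able to reach an accepting state) are {p2, p4}.
Restricted to these states the transition graph has no cycle, so every accepting path has bounded length and L is finite.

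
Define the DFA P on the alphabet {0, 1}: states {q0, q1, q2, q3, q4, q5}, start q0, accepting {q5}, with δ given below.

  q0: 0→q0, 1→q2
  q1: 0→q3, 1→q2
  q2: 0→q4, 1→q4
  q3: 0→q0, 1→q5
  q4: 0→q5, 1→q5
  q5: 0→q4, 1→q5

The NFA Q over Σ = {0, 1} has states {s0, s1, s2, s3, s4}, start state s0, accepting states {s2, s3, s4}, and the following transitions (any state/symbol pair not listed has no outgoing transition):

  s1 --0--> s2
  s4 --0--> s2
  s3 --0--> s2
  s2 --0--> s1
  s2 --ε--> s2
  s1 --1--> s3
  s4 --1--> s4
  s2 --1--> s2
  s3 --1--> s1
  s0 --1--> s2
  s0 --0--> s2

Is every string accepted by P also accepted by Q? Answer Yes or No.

The string 110 is in L(P) but not in L(Q).
So L(P) ⊄ L(Q).

No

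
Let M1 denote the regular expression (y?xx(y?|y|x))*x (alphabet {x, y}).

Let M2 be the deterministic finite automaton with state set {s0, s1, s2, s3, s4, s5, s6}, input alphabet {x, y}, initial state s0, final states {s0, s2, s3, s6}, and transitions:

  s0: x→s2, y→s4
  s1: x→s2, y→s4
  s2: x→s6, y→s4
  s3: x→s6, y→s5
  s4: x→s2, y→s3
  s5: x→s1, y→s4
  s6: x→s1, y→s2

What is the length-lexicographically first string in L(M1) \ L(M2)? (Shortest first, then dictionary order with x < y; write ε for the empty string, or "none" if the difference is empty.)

xxx

The string xxx is accepted by M1 but not by M2.
No shorter string lies in the difference, and xxx is the lexicographically first length-3 string in L(M1) \ L(M2).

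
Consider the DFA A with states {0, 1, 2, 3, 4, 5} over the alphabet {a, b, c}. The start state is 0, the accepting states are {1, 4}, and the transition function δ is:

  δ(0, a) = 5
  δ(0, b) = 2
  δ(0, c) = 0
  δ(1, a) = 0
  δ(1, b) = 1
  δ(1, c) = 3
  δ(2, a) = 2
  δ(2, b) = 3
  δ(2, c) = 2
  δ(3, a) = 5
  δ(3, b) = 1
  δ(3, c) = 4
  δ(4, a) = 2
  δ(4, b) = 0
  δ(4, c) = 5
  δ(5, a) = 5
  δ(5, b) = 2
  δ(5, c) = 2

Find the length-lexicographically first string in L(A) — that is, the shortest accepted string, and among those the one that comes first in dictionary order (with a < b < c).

bbb

A breadth-first search from 0 reaches an accepting state first via the path 0 → 2 → 3 → 1 on input bbb.
No string of length < 3 is accepted (BFS exhausts all shorter strings without reaching an accepting state), and bbb is the lexicographically least accepting string of length 3.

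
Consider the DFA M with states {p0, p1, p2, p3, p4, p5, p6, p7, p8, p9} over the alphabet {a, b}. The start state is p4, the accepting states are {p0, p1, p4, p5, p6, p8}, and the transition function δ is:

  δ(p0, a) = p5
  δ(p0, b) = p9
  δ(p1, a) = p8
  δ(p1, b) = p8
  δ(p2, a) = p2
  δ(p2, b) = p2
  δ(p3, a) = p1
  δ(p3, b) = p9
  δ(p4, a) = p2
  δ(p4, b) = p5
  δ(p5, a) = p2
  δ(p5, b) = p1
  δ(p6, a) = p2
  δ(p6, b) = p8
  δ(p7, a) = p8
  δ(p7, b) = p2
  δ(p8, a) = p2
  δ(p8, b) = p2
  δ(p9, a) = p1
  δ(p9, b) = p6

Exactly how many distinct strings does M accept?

5

The useful subgraph on states {p1, p4, p5, p8} is acyclic, so L(M) is finite; the longest accepting path visits 4 useful states, giving maximum string length 3.
Counting accepting paths from p4 by length: 1 of length 0, 1 of length 1, 1 of length 2, 2 of length 3. Total 5.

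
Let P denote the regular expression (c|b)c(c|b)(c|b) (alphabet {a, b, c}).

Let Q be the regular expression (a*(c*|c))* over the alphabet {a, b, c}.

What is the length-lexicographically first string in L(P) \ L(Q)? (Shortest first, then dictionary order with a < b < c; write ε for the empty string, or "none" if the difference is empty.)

The string bcbb is accepted by P but not by Q.
No shorter string lies in the difference, and bcbb is the lexicographically first length-4 string in L(P) \ L(Q).

bcbb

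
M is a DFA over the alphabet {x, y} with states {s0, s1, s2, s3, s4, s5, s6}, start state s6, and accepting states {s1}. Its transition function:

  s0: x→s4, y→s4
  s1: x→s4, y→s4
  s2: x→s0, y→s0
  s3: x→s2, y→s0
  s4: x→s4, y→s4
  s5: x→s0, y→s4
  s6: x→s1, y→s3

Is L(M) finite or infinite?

The useful states (reachable from s6 and able to reach an accepting state) are {s1, s6}.
Restricted to these states the transition graph has no cycle, so every accepting path has bounded length and L is finite.

finite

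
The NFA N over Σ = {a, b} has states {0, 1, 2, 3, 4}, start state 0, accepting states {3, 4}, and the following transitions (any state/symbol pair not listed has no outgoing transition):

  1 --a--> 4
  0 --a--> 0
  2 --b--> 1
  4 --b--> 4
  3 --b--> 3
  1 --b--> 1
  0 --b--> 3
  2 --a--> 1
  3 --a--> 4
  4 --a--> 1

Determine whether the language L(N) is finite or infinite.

State 0 is reachable from the start and can reach an accepting state, and it lies on the cycle 0 → 0.
Traversing that cycle any number of times yields accepted strings of unbounded length, so the language is infinite.

infinite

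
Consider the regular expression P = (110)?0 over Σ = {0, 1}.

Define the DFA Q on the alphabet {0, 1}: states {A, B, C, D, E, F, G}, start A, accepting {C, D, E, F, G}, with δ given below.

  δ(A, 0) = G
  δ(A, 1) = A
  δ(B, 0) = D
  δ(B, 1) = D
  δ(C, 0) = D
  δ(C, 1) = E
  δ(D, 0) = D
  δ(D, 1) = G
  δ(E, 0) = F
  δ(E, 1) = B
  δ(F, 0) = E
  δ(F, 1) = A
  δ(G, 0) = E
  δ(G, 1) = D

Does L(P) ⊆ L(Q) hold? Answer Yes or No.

Yes

Converting the expression P to a DFA (subset construction, then merging equivalent states) gives the minimal DFA with states {p0, p1, p2, p3, p4, p5}, start state p0, accepting states {p1} and transitions p0: 0→p1, 1→p2; p1: 0→p3, 1→p3; p2: 0→p3, 1→p4; p3: 0→p3, 1→p3; p4: 0→p5, 1→p3; p5: 0→p1, 1→p3.
Exploring the product automaton P × Q from the start pair (p0, A), following both machines on each input symbol, reaches 12 state pairs: (p0, A), (p1, G), (p2, A), (p3, E), (p3, D), (p3, G), (p4, A), (p3, F), (p3, B), (p5, G), (p3, A), (p1, E).
P accepts in {p1} and Q accepts in {C, D, E, F, G}. The reachable pairs whose P-component is accepting are (p1, G), (p1, E); in each of them the Q-component is accepting too, so the product for L(P) \ L(Q) (P-component accepting, Q-component rejecting) has no reachable accepting pair and the difference is empty.
Hence every string in L(P) is also in L(Q).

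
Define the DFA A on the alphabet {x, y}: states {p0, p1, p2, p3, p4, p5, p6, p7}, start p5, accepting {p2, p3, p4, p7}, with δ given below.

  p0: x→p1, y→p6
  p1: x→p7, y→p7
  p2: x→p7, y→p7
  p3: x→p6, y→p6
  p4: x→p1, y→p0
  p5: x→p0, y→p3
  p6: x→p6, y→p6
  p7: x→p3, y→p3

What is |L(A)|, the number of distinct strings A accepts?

7

The useful subgraph on states {p0, p1, p3, p5, p7} is acyclic, so L(A) is finite; the longest accepting path visits 5 useful states, giving maximum string length 4.
Counting accepting paths from p5 by length: 1 of length 1, 2 of length 3, 4 of length 4. Total 7.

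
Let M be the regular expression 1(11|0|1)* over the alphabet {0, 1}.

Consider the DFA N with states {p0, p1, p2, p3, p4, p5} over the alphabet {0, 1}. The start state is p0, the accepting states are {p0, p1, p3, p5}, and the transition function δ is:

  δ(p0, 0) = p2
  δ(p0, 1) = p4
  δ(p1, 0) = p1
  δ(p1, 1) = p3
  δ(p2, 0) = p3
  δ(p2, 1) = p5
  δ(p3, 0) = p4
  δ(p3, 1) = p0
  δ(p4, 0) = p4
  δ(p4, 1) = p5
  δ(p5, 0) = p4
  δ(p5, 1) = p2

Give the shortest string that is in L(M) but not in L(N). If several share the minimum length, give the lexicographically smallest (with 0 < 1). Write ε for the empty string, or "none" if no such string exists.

The string 1 is accepted by M but not by N.
No shorter string lies in the difference, and 1 is the lexicographically first length-1 string in L(M) \ L(N).

1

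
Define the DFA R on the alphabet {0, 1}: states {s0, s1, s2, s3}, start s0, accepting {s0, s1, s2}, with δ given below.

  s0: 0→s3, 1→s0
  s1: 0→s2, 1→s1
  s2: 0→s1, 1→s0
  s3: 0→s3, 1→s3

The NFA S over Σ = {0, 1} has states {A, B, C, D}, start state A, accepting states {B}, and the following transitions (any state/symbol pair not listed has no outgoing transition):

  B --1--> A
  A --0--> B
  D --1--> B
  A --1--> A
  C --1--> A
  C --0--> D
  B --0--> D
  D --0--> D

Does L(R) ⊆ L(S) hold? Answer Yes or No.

No

The empty string ε is in L(R) but not in L(S).
So L(R) ⊄ L(S).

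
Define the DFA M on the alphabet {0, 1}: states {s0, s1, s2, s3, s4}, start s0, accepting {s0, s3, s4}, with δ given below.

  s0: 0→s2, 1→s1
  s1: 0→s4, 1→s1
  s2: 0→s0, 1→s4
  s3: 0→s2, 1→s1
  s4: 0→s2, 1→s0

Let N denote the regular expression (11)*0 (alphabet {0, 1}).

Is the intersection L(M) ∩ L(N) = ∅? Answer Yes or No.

The string 110 is accepted by both M and N.
Hence L(M) ∩ L(N) ≠ ∅.

No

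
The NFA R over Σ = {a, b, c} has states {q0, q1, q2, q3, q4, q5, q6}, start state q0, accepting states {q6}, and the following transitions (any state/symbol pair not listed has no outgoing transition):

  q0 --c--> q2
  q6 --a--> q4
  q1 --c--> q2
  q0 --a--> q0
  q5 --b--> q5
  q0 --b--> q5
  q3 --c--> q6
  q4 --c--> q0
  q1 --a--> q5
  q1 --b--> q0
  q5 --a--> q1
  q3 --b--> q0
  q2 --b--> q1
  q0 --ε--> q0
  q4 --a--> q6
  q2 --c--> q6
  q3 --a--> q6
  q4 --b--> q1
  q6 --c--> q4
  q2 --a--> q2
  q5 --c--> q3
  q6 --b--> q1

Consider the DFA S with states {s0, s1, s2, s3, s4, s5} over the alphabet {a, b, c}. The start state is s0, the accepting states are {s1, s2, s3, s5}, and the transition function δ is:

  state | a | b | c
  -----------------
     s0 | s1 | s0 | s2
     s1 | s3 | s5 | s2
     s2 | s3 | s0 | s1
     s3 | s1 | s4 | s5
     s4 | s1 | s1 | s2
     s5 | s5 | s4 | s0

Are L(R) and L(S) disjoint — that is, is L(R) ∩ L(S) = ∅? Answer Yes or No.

The string cc is accepted by both R and S.
Hence L(R) ∩ L(S) ≠ ∅.

No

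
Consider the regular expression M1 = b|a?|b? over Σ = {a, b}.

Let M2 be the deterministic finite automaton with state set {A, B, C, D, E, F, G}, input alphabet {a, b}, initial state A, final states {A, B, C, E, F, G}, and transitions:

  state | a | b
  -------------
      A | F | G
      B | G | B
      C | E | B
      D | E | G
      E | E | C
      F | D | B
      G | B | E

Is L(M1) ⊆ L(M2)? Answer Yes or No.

Converting the expression M1 to a DFA (subset construction, then merging equivalent states) gives the minimal DFA with states {r0, r1, r2}, start state r0, accepting states {r0, r1} and transitions r0: a→r1, b→r1; r1: a→r2, b→r2; r2: a→r2, b→r2.
Exploring the product automaton M1 × M2 from the start pair (r0, A), following both machines on each input symbol, reaches 8 state pairs: (r0, A), (r1, F), (r1, G), (r2, D), (r2, B), (r2, E), (r2, G), (r2, C).
M1 accepts in {r0, r1} and M2 accepts in {A, B, C, E, F, G}. The reachable pairs whose M1-component is accepting are (r0, A), (r1, F), (r1, G); in each of them the M2-component is accepting too, so the product for L(M1) \ L(M2) (M1-component accepting, M2-component rejecting) has no reachable accepting pair and the difference is empty.
Hence every string in L(M1) is also in L(M2).

Yes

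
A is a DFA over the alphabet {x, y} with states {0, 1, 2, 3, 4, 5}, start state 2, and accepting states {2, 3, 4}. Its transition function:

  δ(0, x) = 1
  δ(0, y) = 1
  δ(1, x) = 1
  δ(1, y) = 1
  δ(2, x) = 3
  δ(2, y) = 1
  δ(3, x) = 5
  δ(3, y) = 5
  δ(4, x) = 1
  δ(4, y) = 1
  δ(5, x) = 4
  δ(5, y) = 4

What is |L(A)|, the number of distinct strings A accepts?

The useful subgraph on states {2, 3, 4, 5} is acyclic, so L(A) is finite; the longest accepting path visits 4 useful states, giving maximum string length 3.
Counting accepting paths from 2 by length: 1 of length 0, 1 of length 1, 4 of length 3. Total 6.

6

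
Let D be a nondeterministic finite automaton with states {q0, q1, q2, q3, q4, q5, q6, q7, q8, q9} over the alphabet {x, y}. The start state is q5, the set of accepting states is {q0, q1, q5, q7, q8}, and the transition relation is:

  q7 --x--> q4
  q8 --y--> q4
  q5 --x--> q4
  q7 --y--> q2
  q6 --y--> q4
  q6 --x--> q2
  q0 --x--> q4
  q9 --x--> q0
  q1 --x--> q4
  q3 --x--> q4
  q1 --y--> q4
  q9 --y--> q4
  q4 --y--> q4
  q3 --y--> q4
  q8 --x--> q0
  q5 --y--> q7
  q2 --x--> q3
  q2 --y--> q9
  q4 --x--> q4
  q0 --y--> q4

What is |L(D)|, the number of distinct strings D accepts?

The useful subgraph on states {q0, q2, q5, q7, q9} is acyclic, so L(D) is finite; the longest accepting path visits 5 useful states, giving maximum string length 4.
Counting accepting paths from q5 by length: 1 of length 0, 1 of length 1, 1 of length 4. Total 3.

3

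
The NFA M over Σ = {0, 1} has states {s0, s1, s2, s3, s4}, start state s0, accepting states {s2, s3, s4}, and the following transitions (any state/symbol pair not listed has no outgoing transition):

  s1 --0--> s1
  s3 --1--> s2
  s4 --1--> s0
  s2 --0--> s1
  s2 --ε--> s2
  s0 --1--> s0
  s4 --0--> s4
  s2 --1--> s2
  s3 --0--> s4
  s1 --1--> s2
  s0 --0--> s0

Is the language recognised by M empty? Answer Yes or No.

Yes

The states reachable from the start state are {s0}.
None of the accepting states {s2, s3, s4} is reachable, so no string is accepted and L(M) = ∅.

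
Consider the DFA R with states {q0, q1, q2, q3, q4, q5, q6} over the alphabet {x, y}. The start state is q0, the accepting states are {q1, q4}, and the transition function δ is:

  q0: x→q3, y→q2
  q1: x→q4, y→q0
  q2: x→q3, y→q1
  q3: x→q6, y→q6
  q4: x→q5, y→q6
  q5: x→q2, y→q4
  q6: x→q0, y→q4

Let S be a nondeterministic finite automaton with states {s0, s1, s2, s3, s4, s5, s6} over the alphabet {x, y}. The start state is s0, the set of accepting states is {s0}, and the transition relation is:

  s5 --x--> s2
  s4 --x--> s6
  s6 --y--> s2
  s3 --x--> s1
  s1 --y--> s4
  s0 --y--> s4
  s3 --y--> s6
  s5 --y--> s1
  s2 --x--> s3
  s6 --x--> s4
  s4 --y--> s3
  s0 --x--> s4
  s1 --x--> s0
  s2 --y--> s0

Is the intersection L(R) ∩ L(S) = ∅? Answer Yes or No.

No

The string yxyy is accepted by both R and S.
Hence L(R) ∩ L(S) ≠ ∅.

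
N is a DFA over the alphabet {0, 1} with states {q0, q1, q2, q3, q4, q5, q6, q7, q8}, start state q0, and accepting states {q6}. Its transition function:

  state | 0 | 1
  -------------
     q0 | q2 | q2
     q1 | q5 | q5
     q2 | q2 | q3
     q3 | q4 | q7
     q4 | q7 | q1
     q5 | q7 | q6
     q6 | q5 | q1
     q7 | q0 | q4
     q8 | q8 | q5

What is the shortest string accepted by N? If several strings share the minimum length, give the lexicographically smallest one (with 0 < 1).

010101

A breadth-first search from q0 reaches an accepting state first via the path q0 → q2 → q3 → q4 → q1 → q5 → q6 on input 010101.
No string of length < 6 is accepted (BFS exhausts all shorter strings without reaching an accepting state), and 010101 is the lexicographically least accepting string of length 6.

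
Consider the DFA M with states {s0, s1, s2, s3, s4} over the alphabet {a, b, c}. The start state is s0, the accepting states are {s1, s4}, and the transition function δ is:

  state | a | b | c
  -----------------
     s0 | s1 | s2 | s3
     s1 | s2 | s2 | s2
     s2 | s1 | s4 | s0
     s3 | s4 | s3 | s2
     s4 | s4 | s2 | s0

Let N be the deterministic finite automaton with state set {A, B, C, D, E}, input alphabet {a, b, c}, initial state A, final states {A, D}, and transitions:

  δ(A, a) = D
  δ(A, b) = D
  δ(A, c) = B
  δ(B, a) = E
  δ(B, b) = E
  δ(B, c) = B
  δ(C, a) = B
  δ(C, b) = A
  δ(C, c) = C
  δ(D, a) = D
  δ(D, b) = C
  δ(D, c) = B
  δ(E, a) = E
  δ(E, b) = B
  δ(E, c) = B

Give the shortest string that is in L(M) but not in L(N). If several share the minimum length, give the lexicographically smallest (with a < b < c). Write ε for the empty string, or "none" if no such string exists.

The string bb is accepted by M but not by N.
No shorter string lies in the difference, and bb is the lexicographically first length-2 string in L(M) \ L(N).

bb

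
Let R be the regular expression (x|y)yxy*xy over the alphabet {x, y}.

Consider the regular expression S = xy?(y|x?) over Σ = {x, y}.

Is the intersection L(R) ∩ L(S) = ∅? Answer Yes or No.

Converting the expression R to a DFA (subset construction, then merging equivalent states) gives the minimal DFA with states {r0, r1, r2, r3, r4, r5, r6}, start state r0, accepting states {r6} and transitions r0: x→r1, y→r1; r1: x→r2, y→r3; r2: x→r2, y→r2; r3: x→r4, y→r2; r4: x→r5, y→r4; r5: x→r2, y→r6; r6: x→r2, y→r2.
Converting the expression S to a DFA (subset construction, then merging equivalent states) gives the minimal DFA with states {s0, s1, s2, s3, s4}, start state s0, accepting states {s1, s3, s4} and transitions s0: x→s1, y→s2; s1: x→s3, y→s4; s2: x→s2, y→s2; s3: x→s2, y→s2; s4: x→s3, y→s3.
Exploring the product automaton R × S from the start pair (r0, s0), following both machines on each input symbol, reaches 11 state pairs: (r0, s0), (r1, s1), (r1, s2), (r2, s3), (r3, s4), (r2, s2), (r3, s2), (r4, s3), (r4, s2), (r5, s2), (r6, s2).
R accepts in {r6} and S accepts in {s1, s3, s4}; no reachable pair has both components accepting, so no string drives both machines to acceptance simultaneously and L(R) ∩ L(S) = ∅.
So no string is accepted by both, and the intersection is empty.

Yes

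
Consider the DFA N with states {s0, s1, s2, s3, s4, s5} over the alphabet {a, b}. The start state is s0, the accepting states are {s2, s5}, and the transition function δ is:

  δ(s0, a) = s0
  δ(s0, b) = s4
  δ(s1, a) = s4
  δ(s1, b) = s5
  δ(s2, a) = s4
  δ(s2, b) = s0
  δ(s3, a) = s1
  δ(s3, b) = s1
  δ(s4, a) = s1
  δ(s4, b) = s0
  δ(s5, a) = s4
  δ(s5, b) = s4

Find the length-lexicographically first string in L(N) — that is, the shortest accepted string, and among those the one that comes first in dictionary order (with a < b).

A breadth-first search from s0 reaches an accepting state first via the path s0 → s4 → s1 → s5 on input bab.
No string of length < 3 is accepted (BFS exhausts all shorter strings without reaching an accepting state), and bab is the lexicographically least accepting string of length 3.

bab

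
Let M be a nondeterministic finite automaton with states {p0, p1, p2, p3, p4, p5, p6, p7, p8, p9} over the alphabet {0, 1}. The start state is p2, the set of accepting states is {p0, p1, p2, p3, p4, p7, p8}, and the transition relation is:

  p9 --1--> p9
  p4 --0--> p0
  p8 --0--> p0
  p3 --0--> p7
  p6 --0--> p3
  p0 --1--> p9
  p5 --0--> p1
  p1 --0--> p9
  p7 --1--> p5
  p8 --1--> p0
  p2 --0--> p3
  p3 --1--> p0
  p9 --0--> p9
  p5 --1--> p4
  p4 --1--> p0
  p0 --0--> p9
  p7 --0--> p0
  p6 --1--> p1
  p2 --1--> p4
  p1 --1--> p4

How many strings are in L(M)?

15

The useful subgraph on states {p0, p1, p2, p3, p4, p5, p7} is acyclic, so L(M) is finite; the longest accepting path visits 7 useful states, giving maximum string length 6.
Counting accepting paths from p2 by length: 1 of length 0, 2 of length 1, 4 of length 2, 1 of length 3, 2 of length 4, 3 of length 5, 2 of length 6. Total 15.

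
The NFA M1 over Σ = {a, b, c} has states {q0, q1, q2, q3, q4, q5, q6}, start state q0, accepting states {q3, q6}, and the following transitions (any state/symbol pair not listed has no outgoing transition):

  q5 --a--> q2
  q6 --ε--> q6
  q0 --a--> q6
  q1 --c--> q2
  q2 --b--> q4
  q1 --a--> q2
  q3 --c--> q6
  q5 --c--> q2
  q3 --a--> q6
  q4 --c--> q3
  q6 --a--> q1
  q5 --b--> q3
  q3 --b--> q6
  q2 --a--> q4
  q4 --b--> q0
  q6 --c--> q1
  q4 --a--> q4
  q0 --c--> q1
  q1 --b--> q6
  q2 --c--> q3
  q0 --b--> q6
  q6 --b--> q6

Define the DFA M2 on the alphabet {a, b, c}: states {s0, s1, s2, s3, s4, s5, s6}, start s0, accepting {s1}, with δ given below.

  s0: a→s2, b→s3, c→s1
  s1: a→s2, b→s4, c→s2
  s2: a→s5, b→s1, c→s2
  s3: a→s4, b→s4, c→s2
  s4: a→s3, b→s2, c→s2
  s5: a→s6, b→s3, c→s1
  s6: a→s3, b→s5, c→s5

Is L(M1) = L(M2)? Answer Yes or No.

No

The string a is accepted by M1 but rejected by M2.
So L(M1) ≠ L(M2).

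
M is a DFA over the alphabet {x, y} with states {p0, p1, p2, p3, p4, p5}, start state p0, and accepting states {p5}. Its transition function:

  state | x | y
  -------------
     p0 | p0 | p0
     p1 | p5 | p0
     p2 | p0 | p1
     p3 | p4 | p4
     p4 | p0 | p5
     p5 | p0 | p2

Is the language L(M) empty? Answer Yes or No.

Yes

The states reachable from the start state are {p0}.
None of the accepting states {p5} is reachable, so no string is accepted and L(M) = ∅.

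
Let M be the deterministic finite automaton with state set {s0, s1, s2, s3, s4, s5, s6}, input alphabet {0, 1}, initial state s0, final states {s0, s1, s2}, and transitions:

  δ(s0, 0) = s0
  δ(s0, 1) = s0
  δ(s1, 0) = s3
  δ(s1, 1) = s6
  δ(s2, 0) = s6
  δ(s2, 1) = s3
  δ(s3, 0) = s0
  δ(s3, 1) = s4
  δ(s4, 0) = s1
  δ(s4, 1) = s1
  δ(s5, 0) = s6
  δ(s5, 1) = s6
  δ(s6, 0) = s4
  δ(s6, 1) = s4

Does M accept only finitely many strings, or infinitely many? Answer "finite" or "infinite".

State s0 is reachable from the start and can reach an accepting state, and it lies on the cycle s0 → s0.
Traversing that cycle any number of times yields accepted strings of unbounded length, so the language is infinite.

infinite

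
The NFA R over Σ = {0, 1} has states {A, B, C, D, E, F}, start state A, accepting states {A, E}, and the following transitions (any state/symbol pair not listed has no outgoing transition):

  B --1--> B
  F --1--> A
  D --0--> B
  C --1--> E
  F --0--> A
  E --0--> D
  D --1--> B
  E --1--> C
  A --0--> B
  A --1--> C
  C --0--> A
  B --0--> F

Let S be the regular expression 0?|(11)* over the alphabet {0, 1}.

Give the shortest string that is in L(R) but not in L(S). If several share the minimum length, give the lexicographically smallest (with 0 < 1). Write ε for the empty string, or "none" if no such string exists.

The string 10 is accepted by R but not by S.
No shorter string lies in the difference, and 10 is the lexicographically first length-2 string in L(R) \ L(S).

10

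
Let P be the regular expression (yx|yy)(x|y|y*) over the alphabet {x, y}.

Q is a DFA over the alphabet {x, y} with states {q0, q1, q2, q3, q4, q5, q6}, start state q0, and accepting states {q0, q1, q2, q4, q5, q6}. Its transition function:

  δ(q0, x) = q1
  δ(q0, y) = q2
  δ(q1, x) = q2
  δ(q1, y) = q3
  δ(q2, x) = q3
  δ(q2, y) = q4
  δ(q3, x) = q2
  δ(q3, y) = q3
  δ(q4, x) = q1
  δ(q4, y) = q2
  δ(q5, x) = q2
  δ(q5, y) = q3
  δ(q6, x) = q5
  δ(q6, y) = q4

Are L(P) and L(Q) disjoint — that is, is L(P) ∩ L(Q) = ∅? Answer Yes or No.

No

The string yy is accepted by both P and Q.
Hence L(P) ∩ L(Q) ≠ ∅.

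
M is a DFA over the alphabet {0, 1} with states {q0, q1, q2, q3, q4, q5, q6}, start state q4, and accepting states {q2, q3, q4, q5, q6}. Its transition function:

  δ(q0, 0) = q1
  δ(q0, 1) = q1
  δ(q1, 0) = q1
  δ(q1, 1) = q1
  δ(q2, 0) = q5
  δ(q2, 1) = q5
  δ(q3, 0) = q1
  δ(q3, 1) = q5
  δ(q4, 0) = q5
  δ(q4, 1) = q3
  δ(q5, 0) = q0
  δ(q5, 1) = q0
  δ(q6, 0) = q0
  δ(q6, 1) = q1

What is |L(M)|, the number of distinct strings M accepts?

The useful subgraph on states {q3, q4, q5} is acyclic, so L(M) is finite; the longest accepting path visits 3 useful states, giving maximum string length 2.
Counting accepting paths from q4 by length: 1 of length 0, 2 of length 1, 1 of length 2. Total 4.

4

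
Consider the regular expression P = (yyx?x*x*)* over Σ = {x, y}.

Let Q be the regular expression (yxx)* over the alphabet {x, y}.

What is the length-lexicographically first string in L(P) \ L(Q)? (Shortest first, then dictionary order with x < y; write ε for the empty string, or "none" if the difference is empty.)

The string yy is accepted by P but not by Q.
No shorter string lies in the difference, and yy is the lexicographically first length-2 string in L(P) \ L(Q).

yy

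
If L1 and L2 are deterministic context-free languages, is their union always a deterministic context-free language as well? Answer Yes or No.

{aⁿbⁿ : n≥0} and {aⁿb²ⁿ : n≥0} are each accepted by a deterministic PDA (push the a's; pop one per b, respectively one per two b's), but their union U is not. Suppose a DPDA M accepted U. Being deterministic, M has a single run on aⁿb²ⁿ, and since aⁿbⁿ ∈ U that run passes through an accepting configuration right after consuming the prefix aⁿbⁿ and then goes on to accept again after n more b's. Build an ordinary (nondeterministic) PDA M′ that simulates M on a's and b's and, at any moment when M is in an accepting state, may switch to a second mode in which it reads only c's, feeding each c to M as a b; M′ accepts when M does. Then M′ accepts aⁱbʲcᵏ (k≥1) exactly when both aⁱbʲ ∈ U and aⁱbʲ⁺ᵏ ∈ U, and checking the four cases (i=j or j=2i, combined with j+k=i or j+k=2i) leaves only i=j=k: so L(M′) ∩ a*b*c⁺ = {aⁿbⁿcⁿ : n≥1} would be context-free, which it is not (pumping lemma) — contradiction. (The union is an unambiguous CFL; it is determinism, not unambiguity, that fails.)

No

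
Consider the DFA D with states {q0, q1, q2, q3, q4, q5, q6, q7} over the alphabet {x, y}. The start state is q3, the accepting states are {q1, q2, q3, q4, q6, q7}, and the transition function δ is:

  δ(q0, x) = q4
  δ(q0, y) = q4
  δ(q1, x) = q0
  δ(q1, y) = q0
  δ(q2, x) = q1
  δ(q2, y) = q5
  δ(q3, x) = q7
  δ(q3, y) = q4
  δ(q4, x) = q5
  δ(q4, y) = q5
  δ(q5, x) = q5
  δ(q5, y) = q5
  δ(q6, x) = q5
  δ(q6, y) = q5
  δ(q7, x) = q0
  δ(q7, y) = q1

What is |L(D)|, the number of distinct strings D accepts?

The useful subgraph on states {q0, q1, q3, q4, q7} is acyclic, so L(D) is finite; the longest accepting path visits 5 useful states, giving maximum string length 4.
Counting accepting paths from q3 by length: 1 of length 0, 2 of length 1, 1 of length 2, 2 of length 3, 4 of length 4. Total 10.

10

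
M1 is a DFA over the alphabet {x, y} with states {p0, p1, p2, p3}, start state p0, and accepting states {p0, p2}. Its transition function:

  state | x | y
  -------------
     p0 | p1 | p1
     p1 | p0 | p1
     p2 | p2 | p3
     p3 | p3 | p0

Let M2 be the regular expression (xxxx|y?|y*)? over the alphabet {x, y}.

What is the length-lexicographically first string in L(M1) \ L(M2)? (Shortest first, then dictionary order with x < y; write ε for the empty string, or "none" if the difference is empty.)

The string xx is accepted by M1 but not by M2.
No shorter string lies in the difference, and xx is the lexicographically first length-2 string in L(M1) \ L(M2).

xx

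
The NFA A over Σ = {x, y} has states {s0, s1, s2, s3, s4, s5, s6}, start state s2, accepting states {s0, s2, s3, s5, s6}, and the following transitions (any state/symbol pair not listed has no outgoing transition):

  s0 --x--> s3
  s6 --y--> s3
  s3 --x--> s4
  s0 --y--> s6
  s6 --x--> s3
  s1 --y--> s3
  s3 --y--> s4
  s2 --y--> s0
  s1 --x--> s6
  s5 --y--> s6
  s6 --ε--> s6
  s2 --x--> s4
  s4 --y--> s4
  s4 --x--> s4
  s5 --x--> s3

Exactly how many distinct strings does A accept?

The useful subgraph on states {s0, s2, s3, s6} is acyclic, so L(A) is finite; the longest accepting path visits 4 useful states, giving maximum string length 3.
Counting accepting paths from s2 by length: 1 of length 0, 1 of length 1, 2 of length 2, 2 of length 3. Total 6.

6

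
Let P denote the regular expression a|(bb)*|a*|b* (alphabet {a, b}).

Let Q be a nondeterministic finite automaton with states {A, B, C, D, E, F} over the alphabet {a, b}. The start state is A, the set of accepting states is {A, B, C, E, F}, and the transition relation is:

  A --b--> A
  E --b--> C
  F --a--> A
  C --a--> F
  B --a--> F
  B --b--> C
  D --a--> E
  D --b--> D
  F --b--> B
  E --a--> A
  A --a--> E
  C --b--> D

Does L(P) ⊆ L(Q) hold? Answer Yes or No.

Yes

Converting the expression P to a DFA (subset construction, then merging equivalent states) gives the minimal DFA with states {p0, p1, p2, p3}, start state p0, accepting states {p0, p1, p2} and transitions p0: a→p1, b→p2; p1: a→p1, b→p3; p2: a→p3, b→p2; p3: a→p3, b→p3.
Exploring the product automaton P × Q from the start pair (p0, A), following both machines on each input symbol, reaches 10 state pairs: (p0, A), (p1, E), (p2, A), (p1, A), (p3, C), (p3, E), (p3, A), (p3, F), (p3, D), (p3, B).
P accepts in {p0, p1, p2} and Q accepts in {A, B, C, E, F}. The reachable pairs whose P-component is accepting are (p0, A), (p1, E), (p2, A), (p1, A); in each of them the Q-component is accepting too, so the product for L(P) \ L(Q) (P-component accepting, Q-component rejecting) has no reachable accepting pair and the difference is empty.
Hence every string in L(P) is also in L(Q).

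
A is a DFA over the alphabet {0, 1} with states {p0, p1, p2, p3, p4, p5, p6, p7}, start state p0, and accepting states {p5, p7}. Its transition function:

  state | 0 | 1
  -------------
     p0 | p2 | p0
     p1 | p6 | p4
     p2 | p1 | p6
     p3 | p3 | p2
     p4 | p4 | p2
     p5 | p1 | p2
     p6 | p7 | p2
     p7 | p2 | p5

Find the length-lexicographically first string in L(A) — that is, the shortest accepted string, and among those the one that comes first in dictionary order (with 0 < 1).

A breadth-first search from p0 reaches an accepting state first via the path p0 → p2 → p6 → p7 on input 010.
No string of length < 3 is accepted (BFS exhausts all shorter strings without reaching an accepting state), and 010 is the lexicographically least accepting string of length 3.

010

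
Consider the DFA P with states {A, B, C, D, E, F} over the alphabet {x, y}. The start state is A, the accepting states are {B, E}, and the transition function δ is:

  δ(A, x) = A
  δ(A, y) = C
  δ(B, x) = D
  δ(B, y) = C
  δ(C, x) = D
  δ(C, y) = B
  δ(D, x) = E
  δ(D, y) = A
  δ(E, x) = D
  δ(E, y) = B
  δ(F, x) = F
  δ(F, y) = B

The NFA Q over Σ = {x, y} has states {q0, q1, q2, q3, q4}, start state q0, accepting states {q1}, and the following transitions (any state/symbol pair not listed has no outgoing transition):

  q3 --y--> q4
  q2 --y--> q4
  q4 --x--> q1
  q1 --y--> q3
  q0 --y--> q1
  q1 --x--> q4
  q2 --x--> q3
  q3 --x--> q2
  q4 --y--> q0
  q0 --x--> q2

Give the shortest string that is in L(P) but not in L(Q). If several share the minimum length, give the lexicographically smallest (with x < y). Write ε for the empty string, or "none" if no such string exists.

The string yy is accepted by P but not by Q.
No shorter string lies in the difference, and yy is the lexicographically first length-2 string in L(P) \ L(Q).

yy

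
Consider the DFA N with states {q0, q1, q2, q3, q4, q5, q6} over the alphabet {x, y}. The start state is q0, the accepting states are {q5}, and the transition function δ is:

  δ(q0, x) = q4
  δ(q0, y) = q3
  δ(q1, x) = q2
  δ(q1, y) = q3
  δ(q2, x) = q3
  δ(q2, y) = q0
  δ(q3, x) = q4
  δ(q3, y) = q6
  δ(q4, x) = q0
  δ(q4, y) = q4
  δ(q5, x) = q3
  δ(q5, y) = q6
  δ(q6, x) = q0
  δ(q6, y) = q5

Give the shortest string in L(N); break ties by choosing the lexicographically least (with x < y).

A breadth-first search from q0 reaches an accepting state first via the path q0 → q3 → q6 → q5 on input yyy.
No string of length < 3 is accepted (BFS exhausts all shorter strings without reaching an accepting state), and yyy is the lexicographically least accepting string of length 3.

yyy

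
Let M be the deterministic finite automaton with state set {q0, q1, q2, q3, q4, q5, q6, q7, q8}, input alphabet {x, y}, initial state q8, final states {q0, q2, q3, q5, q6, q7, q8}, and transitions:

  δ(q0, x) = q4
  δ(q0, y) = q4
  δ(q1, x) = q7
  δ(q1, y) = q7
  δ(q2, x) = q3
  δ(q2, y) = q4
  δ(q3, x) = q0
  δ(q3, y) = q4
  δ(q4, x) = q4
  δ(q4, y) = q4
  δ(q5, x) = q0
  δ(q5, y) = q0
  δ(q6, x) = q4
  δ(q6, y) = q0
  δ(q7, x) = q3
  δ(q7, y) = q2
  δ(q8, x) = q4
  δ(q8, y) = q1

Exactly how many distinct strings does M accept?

13

The useful subgraph on states {q0, q1, q2, q3, q7, q8} is acyclic, so L(M) is finite; the longest accepting path visits 6 useful states, giving maximum string length 5.
Counting accepting paths from q8 by length: 1 of length 0, 2 of length 2, 4 of length 3, 4 of length 4, 2 of length 5. Total 13.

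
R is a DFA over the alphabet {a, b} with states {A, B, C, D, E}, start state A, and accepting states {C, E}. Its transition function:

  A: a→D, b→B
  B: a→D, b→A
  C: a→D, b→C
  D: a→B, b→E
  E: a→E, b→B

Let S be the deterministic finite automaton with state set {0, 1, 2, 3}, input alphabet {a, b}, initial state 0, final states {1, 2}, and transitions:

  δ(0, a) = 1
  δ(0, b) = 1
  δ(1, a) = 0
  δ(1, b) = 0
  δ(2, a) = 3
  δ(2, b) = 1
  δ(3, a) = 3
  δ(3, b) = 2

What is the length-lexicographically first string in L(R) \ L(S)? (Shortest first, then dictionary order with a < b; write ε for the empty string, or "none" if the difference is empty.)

ab

The string ab is accepted by R but not by S.
No shorter string lies in the difference, and ab is the lexicographically first length-2 string in L(R) \ L(S).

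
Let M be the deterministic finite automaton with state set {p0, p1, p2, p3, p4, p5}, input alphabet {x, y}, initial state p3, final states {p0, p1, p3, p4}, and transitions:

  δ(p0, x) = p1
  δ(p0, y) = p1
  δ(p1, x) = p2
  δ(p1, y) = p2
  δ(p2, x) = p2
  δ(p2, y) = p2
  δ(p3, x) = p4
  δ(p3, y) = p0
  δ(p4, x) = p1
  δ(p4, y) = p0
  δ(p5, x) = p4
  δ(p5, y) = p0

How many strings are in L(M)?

The useful subgraph on states {p0, p1, p3, p4} is acyclic, so L(M) is finite; the longest accepting path visits 4 useful states, giving maximum string length 3.
Counting accepting paths from p3 by length: 1 of length 0, 2 of length 1, 4 of length 2, 2 of length 3. Total 9.

9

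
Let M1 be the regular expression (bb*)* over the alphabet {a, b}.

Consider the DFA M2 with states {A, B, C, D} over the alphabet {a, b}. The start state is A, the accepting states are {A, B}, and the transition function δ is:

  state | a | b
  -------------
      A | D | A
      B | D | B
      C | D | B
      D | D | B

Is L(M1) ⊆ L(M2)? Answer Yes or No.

Yes

Converting the expression M1 to a DFA (subset construction, then merging equivalent states) gives the minimal DFA with states {r0, r1}, start state r0, accepting states {r0} and transitions r0: a→r1, b→r0; r1: a→r1, b→r1.
Exploring the product automaton M1 × M2 from the start pair (r0, A), following both machines on each input symbol, reaches 3 state pairs: (r0, A), (r1, D), (r1, B).
M1 accepts in {r0} and M2 accepts in {A, B}. The reachable pairs whose M1-component is accepting are (r0, A); in each of them the M2-component is accepting too, so the product for L(M1) \ L(M2) (M1-component accepting, M2-component rejecting) has no reachable accepting pair and the difference is empty.
Hence every string in L(M1) is also in L(M2).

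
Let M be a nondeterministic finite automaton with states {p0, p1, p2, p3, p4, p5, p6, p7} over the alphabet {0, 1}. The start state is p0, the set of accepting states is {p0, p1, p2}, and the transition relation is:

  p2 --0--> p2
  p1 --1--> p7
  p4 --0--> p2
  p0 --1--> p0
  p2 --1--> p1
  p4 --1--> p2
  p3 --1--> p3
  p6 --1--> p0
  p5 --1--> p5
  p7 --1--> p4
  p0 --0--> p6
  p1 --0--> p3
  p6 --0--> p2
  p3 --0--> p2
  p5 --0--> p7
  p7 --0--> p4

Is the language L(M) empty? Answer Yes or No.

No

The empty string ε is accepted: the run p0 ends in the accepting state p0.
Since at least one string is accepted, L(M) is not empty.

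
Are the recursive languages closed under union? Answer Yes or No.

Yes

Run a decider for L₁ and then a decider for L₂ on the input and accept if either accepts; both sub-runs halt, so this is again a decider.
So the recursive languages are closed under union.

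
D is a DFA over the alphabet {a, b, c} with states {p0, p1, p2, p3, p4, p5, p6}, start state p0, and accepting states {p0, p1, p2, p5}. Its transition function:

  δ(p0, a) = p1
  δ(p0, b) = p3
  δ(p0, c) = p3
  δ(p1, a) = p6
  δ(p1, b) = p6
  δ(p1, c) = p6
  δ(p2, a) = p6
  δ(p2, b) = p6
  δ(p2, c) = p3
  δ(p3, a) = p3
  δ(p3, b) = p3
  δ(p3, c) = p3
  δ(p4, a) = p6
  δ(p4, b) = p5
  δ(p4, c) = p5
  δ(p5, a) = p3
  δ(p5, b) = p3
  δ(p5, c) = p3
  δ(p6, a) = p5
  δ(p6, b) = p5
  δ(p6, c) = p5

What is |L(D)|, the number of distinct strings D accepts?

11

The useful subgraph on states {p0, p1, p5, p6} is acyclic, so L(D) is finite; the longest accepting path visits 4 useful states, giving maximum string length 3.
Counting accepting paths from p0 by length: 1 of length 0, 1 of length 1, 9 of length 3. Total 11.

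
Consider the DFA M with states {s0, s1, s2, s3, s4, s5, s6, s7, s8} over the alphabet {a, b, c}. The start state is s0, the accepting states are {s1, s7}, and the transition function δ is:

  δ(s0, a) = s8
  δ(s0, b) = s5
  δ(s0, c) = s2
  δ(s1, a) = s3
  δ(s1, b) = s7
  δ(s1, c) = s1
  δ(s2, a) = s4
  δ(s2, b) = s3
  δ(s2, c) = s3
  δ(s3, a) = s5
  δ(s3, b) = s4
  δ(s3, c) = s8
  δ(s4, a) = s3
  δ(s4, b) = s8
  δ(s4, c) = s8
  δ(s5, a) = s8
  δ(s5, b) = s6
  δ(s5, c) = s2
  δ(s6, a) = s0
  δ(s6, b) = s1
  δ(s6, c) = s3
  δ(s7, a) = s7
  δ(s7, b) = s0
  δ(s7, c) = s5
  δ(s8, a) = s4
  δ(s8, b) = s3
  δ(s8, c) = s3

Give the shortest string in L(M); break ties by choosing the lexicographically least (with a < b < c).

bbb

A breadth-first search from s0 reaches an accepting state first via the path s0 → s5 → s6 → s1 on input bbb.
No string of length < 3 is accepted (BFS exhausts all shorter strings without reaching an accepting state), and bbb is the lexicographically least accepting string of length 3.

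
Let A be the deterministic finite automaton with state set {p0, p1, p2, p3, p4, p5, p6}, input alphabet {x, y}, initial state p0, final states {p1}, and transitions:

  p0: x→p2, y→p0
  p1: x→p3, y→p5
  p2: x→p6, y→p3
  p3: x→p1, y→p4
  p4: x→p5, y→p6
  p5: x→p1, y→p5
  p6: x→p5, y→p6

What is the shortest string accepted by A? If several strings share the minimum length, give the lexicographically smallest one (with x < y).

A breadth-first search from p0 reaches an accepting state first via the path p0 → p2 → p3 → p1 on input xyx.
No string of length < 3 is accepted (BFS exhausts all shorter strings without reaching an accepting state), and xyx is the lexicographically least accepting string of length 3.

xyx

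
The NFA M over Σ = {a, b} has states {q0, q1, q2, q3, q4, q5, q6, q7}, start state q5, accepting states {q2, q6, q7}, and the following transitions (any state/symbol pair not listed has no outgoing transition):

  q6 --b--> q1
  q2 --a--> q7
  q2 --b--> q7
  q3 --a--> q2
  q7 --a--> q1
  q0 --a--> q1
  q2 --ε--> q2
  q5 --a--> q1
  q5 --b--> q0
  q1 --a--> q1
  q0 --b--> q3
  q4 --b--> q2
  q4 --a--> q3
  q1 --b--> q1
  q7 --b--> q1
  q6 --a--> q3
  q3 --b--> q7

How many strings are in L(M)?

The useful subgraph on states {q0, q2, q3, q5, q7} is acyclic, so L(M) is finite; the longest accepting path visits 5 useful states, giving maximum string length 4.
Counting accepting paths from q5 by length: 2 of length 3, 2 of length 4. Total 4.

4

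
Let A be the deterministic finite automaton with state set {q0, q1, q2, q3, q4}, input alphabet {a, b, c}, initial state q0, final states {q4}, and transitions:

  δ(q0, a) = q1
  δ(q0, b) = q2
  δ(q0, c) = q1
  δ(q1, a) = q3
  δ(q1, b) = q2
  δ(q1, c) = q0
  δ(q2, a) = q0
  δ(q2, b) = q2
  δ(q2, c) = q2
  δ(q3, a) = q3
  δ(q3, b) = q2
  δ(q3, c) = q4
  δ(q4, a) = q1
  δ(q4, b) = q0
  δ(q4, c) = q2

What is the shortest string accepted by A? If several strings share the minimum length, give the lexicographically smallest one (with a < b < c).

A breadth-first search from q0 reaches an accepting state first via the path q0 → q1 → q3 → q4 on input aac.
No string of length < 3 is accepted (BFS exhausts all shorter strings without reaching an accepting state), and aac is the lexicographically least accepting string of length 3.

aac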